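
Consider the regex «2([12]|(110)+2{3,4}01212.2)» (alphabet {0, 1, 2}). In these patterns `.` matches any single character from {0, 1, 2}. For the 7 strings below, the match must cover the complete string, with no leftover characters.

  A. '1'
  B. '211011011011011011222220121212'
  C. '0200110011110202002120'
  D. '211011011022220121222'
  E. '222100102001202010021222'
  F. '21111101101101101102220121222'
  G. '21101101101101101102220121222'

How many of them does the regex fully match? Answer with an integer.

2

A → no match — must start with '2'
B → no match
C → no match — must start with '2'
D → match
E → no match
F → no match
G → match
Total matched: 2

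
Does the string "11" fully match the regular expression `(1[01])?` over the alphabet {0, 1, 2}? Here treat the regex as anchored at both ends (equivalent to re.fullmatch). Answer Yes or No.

Yes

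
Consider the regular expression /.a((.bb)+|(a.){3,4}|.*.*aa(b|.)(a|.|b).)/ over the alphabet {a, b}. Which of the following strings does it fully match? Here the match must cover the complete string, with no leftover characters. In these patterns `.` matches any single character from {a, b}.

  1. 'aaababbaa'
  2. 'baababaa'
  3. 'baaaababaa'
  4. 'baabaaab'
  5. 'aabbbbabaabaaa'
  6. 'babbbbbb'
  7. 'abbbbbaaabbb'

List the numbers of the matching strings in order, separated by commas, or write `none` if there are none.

2, 3, 4, 6

1 → no match
2 → match
3 → match
4 → match
5 → no match
6 → match
7 → no match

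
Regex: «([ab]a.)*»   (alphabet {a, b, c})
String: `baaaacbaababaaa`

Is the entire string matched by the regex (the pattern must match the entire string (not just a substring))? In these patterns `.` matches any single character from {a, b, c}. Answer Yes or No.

Yes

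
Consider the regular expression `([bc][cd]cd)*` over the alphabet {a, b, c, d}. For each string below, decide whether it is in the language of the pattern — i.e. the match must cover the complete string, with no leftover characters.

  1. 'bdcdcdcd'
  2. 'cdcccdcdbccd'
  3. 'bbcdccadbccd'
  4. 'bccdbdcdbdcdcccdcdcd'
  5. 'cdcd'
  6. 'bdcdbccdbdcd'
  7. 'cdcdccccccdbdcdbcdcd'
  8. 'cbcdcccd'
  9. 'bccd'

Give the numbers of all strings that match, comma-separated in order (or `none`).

1 → match
2 → no match
3 → no match
4 → match
5 → match
6 → match
7 → no match
8 → no match
9 → match

1, 4, 5, 6, 9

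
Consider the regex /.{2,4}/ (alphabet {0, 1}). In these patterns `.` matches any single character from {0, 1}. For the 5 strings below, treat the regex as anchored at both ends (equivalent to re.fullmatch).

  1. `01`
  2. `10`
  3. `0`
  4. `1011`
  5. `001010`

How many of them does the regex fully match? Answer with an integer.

1. `01` → match
2. `10` → match
3. `0` → no match
4. `1011` → match
5. `001010` → no match
Total matched: 3

3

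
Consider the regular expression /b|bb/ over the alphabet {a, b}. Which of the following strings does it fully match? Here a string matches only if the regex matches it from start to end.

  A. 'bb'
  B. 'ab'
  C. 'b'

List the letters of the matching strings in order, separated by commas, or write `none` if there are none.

A. 'bb' → match
B. 'ab' → no match
C. 'b' → match

A, C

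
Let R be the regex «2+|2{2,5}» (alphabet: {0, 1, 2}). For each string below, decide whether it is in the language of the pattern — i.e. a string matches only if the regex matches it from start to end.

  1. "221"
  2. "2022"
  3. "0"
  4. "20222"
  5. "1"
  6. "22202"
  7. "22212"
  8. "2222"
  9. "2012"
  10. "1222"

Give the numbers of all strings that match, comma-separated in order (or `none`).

1. "221" → no match — must end with "2"
2. "2022" → no match
3. "0" → no match — must start with "2"
4. "20222" → no match
5. "1" → no match — must start with "2"
6. "22202" → no match
7. "22212" → no match
8. "2222" → match
9. "2012" → no match
10. "1222" → no match — must start with "2"

8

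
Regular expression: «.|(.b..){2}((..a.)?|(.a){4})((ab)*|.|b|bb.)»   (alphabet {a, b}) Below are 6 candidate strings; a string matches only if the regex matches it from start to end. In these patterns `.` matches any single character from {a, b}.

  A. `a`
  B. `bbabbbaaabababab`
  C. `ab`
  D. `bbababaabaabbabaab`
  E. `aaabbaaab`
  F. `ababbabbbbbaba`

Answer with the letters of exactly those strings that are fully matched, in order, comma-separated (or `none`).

A → match
B → match
C → no match
D → no match
E → no match
F → no match

A, B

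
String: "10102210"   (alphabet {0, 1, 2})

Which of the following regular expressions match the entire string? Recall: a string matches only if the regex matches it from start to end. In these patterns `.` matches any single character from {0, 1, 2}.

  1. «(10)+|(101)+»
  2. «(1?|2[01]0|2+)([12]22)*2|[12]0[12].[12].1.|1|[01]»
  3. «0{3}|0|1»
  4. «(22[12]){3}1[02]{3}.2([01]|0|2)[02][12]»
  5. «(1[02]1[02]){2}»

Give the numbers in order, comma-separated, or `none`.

2

1 → no match
2 → match
3 → no match
4 → no match — must start with "22"
5 → no match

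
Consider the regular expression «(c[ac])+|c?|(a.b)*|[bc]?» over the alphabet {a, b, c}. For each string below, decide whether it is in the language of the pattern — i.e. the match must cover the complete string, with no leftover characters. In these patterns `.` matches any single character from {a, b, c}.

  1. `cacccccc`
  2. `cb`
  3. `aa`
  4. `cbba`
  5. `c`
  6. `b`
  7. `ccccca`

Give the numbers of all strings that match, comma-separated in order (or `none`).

1, 5, 6, 7

1 → match
2 → no match
3 → no match
4 → no match
5 → match
6 → match
7 → match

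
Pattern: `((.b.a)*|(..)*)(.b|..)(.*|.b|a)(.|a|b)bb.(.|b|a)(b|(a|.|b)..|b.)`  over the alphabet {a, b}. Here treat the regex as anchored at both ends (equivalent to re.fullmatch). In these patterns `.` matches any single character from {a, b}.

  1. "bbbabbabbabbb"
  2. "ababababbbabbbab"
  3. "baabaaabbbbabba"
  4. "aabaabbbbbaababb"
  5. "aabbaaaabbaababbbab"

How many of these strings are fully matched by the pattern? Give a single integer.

4

1 → match
2 → match
3 → match
4 → no match
5 → match
Total matched: 4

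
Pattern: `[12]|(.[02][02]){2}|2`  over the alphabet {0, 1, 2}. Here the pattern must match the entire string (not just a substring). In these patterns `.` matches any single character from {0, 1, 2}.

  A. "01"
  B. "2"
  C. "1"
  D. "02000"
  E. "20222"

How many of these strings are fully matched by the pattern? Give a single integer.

A → no match
B → match
C → match
D → no match
E → no match
Total matched: 2

2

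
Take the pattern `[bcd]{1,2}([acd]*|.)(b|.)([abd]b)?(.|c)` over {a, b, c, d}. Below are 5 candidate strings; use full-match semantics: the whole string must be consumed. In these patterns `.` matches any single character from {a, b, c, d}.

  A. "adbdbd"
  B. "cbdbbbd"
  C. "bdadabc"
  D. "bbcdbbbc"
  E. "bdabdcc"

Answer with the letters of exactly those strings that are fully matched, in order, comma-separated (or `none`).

B, C, D

A. "adbdbd" → no match
B. "cbdbbbd" → match
C. "bdadabc" → match
D. "bbcdbbbc" → match
E. "bdabdcc" → no match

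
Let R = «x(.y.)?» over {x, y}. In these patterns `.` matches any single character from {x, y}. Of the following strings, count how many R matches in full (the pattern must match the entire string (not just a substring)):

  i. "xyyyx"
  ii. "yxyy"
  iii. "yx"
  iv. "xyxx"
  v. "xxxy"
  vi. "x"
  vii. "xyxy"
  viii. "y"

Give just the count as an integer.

i. "xyyyx" → no match
ii. "yxyy" → no match — must start with "x"
iii. "yx" → no match — must start with "x"
iv. "xyxx" → no match
v. "xxxy" → no match
vi. "x" → match
vii. "xyxy" → no match
viii. "y" → no match — must start with "x"
Total matched: 1

1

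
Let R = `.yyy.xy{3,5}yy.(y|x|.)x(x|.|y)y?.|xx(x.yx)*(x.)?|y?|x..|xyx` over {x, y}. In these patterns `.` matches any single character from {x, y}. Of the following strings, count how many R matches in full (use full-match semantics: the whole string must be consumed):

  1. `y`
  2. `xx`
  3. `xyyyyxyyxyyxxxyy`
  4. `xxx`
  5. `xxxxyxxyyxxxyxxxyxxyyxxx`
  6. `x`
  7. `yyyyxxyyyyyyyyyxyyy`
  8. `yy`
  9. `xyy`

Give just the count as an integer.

1 → match
2 → match
3 → no match
4 → match
5 → match
6 → no match
7 → match
8 → no match
9 → match
Total matched: 6

6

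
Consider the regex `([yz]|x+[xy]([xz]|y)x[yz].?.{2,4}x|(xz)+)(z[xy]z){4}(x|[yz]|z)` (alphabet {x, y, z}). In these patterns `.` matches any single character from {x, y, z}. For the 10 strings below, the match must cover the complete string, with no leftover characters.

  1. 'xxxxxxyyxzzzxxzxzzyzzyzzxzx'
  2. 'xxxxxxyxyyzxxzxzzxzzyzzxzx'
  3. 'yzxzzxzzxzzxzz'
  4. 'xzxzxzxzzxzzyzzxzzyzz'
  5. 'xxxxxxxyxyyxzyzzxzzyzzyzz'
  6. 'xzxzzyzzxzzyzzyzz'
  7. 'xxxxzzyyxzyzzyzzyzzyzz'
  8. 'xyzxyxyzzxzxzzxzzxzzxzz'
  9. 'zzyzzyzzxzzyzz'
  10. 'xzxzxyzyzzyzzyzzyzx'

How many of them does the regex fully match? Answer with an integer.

9

1 → match
2 → match
3 → match
4 → match
5 → match
6 → match
7 → match
8 → match
9 → match
10 → no match
Total matched: 9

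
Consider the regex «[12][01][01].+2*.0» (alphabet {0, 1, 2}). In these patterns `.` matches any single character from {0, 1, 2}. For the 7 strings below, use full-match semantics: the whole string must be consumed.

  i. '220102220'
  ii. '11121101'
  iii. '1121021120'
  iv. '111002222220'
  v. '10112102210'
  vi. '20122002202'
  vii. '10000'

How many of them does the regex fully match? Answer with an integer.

i → no match
ii → no match — must end with '0'
iii → no match
iv → match
v → match
vi → no match — must end with '0'
vii → no match
Total matched: 2

2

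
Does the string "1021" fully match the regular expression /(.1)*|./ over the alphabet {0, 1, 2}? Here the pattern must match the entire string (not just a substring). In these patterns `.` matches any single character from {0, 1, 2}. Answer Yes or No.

No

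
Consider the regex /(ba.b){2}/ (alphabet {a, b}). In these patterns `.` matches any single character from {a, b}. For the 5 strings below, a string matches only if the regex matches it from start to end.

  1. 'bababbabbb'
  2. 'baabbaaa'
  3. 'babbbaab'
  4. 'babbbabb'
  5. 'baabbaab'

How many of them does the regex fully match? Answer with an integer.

3

1. 'bababbabbb' → no match
2. 'baabbaaa' → no match — must end with 'b'
3. 'babbbaab' → match
4. 'babbbabb' → match
5. 'baabbaab' → match
Total matched: 3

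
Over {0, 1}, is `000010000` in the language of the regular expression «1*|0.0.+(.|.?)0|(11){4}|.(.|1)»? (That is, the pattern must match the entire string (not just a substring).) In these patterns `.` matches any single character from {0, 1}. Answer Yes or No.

Yes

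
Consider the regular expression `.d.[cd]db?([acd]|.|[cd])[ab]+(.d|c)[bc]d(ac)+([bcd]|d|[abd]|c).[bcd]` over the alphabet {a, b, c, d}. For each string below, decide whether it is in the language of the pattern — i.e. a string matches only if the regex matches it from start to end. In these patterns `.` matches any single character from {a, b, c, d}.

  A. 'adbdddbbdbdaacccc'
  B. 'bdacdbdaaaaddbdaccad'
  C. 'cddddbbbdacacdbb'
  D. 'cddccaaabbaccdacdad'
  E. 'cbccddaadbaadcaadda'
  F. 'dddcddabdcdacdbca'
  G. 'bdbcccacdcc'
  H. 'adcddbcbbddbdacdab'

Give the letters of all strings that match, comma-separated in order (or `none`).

B, H

A → no match
B → match
C → no match
D → no match
E → no match
F → no match
G → no match
H → match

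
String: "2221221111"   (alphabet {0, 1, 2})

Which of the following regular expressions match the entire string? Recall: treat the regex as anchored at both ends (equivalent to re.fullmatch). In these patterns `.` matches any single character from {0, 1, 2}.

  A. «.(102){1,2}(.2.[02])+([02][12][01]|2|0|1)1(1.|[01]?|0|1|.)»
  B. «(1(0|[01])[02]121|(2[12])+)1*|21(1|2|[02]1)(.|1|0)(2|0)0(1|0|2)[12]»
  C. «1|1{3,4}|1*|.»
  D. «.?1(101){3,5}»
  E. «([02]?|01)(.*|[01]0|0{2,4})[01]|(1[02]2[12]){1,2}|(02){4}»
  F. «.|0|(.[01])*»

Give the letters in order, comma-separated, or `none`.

B, E

A → no match
B → match
C → no match
D → no match — must end with "101"
E → match
F → no match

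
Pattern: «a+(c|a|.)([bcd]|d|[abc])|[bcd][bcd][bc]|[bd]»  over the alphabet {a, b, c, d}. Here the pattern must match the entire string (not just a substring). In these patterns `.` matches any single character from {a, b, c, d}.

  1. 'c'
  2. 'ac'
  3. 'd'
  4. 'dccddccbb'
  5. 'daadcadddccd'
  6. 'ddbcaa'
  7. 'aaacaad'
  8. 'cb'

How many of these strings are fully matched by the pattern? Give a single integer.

1. 'c' → no match
2. 'ac' → no match
3. 'd' → match
4. 'dccddccbb' → no match
5. 'daadcadddccd' → no match
6. 'ddbcaa' → no match
7. 'aaacaad' → no match
8. 'cb' → no match
Total matched: 1

1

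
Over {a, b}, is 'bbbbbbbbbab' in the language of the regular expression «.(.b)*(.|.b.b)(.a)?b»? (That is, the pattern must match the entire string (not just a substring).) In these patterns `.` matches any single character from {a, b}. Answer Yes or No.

Yes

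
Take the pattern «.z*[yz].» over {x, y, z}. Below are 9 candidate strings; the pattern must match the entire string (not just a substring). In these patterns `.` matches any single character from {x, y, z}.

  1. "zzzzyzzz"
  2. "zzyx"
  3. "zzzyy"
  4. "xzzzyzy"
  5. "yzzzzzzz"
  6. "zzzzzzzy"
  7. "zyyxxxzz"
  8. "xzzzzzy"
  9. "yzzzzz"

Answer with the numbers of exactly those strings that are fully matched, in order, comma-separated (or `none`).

1 → no match
2 → match
3 → match
4 → no match
5 → match
6 → match
7 → no match
8 → match
9 → match

2, 3, 5, 6, 8, 9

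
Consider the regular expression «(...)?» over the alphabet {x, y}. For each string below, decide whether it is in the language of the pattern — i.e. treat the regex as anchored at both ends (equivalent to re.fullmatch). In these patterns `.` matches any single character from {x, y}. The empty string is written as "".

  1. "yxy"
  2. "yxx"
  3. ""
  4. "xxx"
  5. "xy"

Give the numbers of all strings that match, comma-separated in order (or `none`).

1 → match
2 → match
3 → match
4 → match
5 → no match

1, 2, 3, 4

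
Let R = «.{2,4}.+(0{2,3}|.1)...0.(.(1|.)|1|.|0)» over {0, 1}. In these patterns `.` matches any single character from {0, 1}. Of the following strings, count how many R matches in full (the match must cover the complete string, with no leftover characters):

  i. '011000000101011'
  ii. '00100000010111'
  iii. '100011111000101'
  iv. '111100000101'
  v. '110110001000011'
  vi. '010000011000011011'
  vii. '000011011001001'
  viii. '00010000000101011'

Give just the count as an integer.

i → match
ii → match
iii → match
iv → no match
v → match
vi → match
vii → match
viii → match
Total matched: 7

7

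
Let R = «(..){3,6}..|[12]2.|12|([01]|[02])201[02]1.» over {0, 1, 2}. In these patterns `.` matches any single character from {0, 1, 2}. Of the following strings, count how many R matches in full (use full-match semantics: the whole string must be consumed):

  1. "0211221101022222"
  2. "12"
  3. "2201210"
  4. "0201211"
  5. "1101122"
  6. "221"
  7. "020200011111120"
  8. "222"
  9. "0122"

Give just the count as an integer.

5

1 → no match
2 → match
3 → match
4 → match
5 → no match
6 → match
7 → no match
8 → match
9 → no match
Total matched: 5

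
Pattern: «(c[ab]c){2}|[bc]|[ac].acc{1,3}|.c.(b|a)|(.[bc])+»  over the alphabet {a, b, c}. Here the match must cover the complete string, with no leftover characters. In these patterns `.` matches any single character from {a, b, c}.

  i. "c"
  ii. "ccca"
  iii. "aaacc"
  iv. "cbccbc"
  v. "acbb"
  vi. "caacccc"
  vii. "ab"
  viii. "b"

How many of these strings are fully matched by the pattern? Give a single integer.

8

i → match
ii → match
iii → match
iv → match
v → match
vi → match
vii → match
viii → match
Total matched: 8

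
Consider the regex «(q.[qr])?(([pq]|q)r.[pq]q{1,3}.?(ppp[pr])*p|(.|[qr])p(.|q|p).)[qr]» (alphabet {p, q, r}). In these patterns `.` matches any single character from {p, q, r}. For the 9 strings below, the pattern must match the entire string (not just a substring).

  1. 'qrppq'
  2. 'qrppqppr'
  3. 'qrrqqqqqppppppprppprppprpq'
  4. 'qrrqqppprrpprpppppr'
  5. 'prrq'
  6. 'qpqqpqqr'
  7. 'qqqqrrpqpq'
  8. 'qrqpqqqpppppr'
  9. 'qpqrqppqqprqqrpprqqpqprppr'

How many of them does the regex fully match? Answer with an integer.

1 → no match
2 → match
3 → match
4 → no match
5 → no match
6 → match
7 → match
8 → match
9 → no match
Total matched: 5

5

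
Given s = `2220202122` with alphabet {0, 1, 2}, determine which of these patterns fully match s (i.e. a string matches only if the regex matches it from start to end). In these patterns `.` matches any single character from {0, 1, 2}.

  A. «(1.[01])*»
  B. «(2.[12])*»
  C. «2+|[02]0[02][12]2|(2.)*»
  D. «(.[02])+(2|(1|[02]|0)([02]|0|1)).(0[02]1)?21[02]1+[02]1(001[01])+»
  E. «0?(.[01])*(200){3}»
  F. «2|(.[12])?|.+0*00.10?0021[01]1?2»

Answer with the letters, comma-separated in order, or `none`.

A → no match
B → no match
C → match
D → no match
E → no match — must end with `200`
F → no match

C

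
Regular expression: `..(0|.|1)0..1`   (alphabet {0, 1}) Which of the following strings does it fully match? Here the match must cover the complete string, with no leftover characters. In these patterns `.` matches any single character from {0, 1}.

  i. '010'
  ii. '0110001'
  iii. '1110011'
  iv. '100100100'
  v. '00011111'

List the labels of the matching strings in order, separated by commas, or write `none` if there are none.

ii, iii

i → no match — must end with '1'
ii → match
iii → match
iv → no match — must end with '1'
v → no match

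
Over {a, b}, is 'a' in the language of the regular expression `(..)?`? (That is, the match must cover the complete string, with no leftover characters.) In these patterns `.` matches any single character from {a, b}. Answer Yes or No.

No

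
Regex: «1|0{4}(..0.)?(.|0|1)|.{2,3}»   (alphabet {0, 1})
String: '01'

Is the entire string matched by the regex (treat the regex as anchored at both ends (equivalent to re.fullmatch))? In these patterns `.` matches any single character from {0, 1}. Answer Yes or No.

Yes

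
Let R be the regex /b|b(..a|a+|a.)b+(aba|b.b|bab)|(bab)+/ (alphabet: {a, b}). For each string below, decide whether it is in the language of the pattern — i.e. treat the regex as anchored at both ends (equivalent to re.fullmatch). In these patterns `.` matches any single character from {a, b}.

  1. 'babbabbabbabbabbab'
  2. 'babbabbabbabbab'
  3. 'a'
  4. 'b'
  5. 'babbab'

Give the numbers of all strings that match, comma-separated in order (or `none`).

1, 2, 4, 5

1 → match
2 → match
3 → no match
4 → match
5 → match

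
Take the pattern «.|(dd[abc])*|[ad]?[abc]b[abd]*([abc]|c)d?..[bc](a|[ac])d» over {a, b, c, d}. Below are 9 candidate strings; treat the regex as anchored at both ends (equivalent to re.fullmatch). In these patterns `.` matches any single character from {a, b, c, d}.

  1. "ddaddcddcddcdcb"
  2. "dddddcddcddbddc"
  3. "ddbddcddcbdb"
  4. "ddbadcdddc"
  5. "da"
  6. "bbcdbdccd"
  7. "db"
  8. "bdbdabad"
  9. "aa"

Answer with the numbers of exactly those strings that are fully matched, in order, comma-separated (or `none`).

1 → no match
2 → no match
3 → no match
4 → no match
5 → no match
6 → match
7 → no match
8 → no match
9 → no match

6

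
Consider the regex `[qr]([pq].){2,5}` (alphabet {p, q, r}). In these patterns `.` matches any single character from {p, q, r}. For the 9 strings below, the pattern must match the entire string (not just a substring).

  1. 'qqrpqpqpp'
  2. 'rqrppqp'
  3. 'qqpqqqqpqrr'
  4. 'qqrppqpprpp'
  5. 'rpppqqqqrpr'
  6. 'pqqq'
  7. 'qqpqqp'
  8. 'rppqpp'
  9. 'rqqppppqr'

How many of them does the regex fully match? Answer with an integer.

1 → match
2 → match
3 → no match
4 → match
5 → match
6 → no match
7 → no match
8 → no match
9 → match
Total matched: 5

5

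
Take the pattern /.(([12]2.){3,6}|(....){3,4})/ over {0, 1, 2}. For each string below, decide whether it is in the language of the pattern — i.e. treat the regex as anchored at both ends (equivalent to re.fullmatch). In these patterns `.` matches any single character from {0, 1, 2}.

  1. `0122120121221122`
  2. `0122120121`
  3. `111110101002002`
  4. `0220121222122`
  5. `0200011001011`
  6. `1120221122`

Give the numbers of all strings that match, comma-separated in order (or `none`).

1 → match
2 → match
3 → no match
4 → match
5 → match
6 → match

1, 2, 4, 5, 6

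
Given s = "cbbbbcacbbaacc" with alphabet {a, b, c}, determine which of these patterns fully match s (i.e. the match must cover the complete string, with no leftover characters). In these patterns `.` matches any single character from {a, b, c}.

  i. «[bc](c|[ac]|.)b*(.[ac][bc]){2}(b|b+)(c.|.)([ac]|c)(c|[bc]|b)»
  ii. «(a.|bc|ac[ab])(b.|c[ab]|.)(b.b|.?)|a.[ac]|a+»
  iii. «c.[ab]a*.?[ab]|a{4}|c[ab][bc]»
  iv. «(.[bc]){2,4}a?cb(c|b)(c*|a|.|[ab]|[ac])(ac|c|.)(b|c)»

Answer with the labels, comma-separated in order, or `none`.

i → no match
ii → no match
iii → no match
iv → match

iv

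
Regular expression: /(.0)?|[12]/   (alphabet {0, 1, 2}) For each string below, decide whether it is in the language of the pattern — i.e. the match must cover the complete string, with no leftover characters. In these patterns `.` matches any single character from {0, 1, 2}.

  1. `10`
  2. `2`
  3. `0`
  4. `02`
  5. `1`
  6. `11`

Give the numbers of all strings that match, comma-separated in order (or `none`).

1, 2, 5

1 → match
2 → match
3 → no match
4 → no match
5 → match
6 → no match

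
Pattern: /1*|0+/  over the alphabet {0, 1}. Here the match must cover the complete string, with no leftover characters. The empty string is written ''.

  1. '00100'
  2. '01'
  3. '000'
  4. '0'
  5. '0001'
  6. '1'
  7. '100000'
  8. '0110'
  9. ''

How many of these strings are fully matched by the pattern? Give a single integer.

1 → no match
2 → no match
3 → match
4 → match
5 → no match
6 → match
7 → no match
8 → no match
9 → match
Total matched: 4

4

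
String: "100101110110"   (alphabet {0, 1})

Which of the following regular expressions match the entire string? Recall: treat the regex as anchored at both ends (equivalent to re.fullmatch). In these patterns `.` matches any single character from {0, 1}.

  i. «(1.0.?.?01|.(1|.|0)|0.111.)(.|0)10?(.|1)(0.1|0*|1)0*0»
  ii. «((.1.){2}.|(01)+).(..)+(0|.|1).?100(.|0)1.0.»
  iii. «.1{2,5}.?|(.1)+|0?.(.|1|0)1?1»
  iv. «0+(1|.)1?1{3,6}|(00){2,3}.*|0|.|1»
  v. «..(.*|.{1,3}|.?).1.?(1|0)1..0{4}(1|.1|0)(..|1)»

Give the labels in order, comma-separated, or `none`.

i

i → match
ii → no match
iii → no match
iv → no match
v → no match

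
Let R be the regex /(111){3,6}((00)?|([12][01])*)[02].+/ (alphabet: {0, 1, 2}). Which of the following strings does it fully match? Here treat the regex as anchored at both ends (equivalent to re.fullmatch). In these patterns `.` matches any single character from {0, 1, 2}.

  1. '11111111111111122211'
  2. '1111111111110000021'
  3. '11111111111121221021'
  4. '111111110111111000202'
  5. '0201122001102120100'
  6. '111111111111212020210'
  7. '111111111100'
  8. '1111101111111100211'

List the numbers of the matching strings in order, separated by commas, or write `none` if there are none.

1, 2, 3, 6

1 → match
2 → match
3 → match
4 → no match
5 → no match — must start with '111'
6 → match
7 → no match
8 → no match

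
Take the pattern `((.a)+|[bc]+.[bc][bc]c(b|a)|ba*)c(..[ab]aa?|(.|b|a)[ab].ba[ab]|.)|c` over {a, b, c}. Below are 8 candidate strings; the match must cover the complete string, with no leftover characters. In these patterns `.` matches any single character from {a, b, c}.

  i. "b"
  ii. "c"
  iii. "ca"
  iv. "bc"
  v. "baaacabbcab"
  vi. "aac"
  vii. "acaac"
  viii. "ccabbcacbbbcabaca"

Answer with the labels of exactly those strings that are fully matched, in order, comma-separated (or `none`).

i → no match
ii → match
iii → no match
iv → no match
v → no match
vi → no match
vii → no match
viii → no match

ii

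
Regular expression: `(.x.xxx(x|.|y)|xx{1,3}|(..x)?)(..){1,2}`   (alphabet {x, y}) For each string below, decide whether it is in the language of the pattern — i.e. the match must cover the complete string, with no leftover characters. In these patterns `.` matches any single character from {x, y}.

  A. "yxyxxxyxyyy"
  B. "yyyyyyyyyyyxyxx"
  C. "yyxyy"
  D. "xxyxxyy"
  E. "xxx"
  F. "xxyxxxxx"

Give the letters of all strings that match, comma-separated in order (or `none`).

A, C

A. "yxyxxxyxyyy" → match
B → no match
C. "yyxyy" → match
D. "xxyxxyy" → no match
E. "xxx" → no match
F. "xxyxxxxx" → no match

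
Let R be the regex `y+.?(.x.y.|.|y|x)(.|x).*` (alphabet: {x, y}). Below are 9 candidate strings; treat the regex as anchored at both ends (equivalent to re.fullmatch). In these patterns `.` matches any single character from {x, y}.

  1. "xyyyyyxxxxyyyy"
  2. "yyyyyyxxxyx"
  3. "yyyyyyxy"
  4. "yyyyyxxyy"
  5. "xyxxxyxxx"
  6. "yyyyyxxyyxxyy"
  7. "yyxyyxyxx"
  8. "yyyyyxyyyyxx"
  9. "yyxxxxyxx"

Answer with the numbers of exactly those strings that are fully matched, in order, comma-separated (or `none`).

1 → no match — must start with "y"
2 → match
3 → match
4 → match
5 → no match — must start with "y"
6 → match
7 → match
8 → match
9 → match

2, 3, 4, 6, 7, 8, 9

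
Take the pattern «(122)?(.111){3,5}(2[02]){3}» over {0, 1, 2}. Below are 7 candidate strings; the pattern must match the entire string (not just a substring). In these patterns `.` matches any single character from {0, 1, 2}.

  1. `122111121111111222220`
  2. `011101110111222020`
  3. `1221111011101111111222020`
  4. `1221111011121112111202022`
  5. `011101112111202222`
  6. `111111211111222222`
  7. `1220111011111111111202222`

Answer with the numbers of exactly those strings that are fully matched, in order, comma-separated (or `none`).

1, 2, 3, 4, 5, 7

1 → match
2 → match
3 → match
4 → match
5 → match
6 → no match
7 → match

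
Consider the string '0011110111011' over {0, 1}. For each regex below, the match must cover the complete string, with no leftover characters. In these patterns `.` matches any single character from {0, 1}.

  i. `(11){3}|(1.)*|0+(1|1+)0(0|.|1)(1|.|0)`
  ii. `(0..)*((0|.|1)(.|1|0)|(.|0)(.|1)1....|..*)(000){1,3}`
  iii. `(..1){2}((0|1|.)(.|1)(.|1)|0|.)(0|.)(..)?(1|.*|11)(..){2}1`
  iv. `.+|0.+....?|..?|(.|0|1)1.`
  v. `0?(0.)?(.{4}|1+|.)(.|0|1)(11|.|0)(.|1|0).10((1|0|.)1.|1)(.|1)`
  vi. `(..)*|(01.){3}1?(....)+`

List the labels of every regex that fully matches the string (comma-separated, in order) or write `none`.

iii, iv, v

i → no match
ii → no match — must end with '000'
iii → match
iv → match
v → match
vi → no match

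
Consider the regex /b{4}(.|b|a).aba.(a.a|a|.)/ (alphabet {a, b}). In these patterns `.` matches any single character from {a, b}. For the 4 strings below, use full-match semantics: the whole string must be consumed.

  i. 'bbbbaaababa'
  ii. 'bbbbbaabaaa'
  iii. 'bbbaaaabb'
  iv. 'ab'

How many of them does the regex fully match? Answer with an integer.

2

i. 'bbbbaaababa' → match
ii. 'bbbbbaabaaa' → match
iii. 'bbbaaaabb' → no match
iv. 'ab' → no match — must start with 'b'
Total matched: 2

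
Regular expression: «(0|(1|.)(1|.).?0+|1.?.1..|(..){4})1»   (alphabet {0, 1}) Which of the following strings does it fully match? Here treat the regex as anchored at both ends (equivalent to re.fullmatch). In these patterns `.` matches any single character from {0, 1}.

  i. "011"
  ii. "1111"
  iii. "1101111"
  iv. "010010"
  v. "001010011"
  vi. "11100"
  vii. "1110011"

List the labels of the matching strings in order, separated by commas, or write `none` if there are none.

iii, v

i. "011" → no match
ii. "1111" → no match
iii. "1101111" → match
iv. "010010" → no match — must end with "1"
v. "001010011" → match
vi. "11100" → no match — must end with "1"
vii. "1110011" → no match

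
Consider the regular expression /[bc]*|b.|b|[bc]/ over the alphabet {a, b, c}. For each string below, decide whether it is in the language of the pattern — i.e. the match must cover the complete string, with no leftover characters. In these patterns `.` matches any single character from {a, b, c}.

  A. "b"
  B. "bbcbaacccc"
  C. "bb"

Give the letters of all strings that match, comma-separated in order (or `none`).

A, C

A → match
B → no match
C → match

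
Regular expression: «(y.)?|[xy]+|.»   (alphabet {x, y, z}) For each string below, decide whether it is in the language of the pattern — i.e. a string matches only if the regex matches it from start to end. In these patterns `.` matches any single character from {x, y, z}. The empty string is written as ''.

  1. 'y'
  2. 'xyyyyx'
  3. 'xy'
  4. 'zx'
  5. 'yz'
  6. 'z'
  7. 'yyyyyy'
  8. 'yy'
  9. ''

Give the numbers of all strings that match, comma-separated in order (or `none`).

1, 2, 3, 5, 6, 7, 8, 9

1. 'y' → match
2. 'xyyyyx' → match
3. 'xy' → match
4. 'zx' → no match
5. 'yz' → match
6. 'z' → match
7. 'yyyyyy' → match
8. 'yy' → match
9. '' → match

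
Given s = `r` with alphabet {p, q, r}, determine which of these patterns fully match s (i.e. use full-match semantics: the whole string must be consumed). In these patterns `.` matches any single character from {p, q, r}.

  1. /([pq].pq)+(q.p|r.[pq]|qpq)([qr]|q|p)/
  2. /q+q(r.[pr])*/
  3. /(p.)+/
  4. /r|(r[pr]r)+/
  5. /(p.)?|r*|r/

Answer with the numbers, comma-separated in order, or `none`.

4, 5

1 → no match
2 → no match — must start with `q`
3 → no match — must start with `p`
4 → match
5 → match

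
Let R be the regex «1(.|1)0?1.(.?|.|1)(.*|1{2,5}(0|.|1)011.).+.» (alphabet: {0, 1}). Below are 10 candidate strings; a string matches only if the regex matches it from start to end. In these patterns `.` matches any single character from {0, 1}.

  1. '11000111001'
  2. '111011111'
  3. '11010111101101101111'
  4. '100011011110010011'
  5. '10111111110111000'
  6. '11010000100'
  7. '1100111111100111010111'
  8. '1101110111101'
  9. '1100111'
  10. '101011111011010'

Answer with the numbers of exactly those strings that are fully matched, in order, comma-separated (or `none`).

1 → no match
2 → match
3 → match
4 → no match
5 → match
6 → match
7 → no match
8 → match
9 → no match
10 → match

2, 3, 5, 6, 8, 10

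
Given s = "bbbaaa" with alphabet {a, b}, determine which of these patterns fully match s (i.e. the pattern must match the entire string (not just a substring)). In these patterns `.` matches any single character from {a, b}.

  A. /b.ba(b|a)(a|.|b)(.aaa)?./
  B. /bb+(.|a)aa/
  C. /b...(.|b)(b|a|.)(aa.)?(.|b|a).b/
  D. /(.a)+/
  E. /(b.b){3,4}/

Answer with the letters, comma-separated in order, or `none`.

A → no match
B → match
C → no match — must end with "b"
D → no match
E → no match — must end with "b"

B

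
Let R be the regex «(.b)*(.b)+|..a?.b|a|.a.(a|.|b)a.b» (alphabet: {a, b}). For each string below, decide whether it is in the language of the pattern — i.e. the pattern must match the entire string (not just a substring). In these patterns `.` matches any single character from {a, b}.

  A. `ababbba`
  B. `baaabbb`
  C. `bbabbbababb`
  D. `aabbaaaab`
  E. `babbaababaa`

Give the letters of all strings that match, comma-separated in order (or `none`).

none

A → no match
B → no match
C → no match
D → no match
E → no match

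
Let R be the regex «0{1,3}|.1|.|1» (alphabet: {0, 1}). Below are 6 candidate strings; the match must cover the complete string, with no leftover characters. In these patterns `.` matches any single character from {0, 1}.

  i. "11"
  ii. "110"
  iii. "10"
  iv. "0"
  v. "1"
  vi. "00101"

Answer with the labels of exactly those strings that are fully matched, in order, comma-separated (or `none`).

i → match
ii → no match
iii → no match
iv → match
v → match
vi → no match

i, iv, v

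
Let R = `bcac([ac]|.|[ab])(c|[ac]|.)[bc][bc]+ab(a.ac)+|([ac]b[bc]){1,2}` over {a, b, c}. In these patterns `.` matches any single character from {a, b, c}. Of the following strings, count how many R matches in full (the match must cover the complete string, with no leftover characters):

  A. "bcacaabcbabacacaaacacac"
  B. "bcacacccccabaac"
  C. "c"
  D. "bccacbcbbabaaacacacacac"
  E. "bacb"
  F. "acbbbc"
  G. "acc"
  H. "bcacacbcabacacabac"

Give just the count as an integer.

A → match
B → no match
C → no match
D → no match
E → no match
F → no match
G → no match
H → match
Total matched: 2

2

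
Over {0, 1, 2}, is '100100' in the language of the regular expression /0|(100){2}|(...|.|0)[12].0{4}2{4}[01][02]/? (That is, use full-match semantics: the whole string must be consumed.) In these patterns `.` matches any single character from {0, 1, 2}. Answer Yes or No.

Yes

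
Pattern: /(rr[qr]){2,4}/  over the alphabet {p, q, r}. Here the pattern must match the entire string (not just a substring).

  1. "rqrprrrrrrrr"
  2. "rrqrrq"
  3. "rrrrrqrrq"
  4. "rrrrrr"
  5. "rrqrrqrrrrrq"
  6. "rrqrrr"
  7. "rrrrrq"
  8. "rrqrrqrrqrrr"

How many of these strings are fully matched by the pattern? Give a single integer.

1 → no match — must start with "rr"
2 → match
3 → match
4 → match
5 → match
6 → match
7 → match
8 → match
Total matched: 7

7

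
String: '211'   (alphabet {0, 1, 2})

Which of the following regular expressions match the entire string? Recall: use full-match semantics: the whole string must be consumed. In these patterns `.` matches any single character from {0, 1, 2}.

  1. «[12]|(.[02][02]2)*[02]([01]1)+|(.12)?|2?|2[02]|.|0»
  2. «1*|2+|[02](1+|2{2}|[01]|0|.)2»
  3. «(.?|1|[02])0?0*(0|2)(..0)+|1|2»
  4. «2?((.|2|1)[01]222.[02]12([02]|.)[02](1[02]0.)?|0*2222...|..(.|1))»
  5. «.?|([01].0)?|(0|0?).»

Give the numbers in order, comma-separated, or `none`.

1 → match
2 → no match
3 → no match
4 → match
5 → no match

1, 4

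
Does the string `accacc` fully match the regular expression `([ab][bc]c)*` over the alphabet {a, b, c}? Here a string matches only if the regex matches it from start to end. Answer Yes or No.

Yes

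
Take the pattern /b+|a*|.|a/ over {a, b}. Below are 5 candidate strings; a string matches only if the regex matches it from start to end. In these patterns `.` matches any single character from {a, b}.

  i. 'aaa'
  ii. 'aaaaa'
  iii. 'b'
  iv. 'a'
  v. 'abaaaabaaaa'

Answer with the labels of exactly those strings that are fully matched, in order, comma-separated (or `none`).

i, ii, iii, iv

i → match
ii → match
iii → match
iv → match
v → no match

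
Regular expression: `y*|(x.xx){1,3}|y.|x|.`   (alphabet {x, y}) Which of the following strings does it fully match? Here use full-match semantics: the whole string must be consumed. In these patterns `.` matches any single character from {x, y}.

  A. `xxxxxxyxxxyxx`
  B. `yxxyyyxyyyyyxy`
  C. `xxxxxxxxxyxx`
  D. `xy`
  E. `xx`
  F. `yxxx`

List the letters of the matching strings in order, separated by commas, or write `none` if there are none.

C

A → no match
B → no match
C → match
D → no match
E → no match
F → no match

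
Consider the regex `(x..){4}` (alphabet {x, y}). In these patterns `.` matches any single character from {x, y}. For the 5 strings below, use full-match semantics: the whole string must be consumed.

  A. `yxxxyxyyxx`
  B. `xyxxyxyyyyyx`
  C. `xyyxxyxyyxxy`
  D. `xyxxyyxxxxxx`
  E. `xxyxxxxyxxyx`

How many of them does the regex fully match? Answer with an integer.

3

A → no match — must start with `x`
B → no match
C → match
D → match
E → match
Total matched: 3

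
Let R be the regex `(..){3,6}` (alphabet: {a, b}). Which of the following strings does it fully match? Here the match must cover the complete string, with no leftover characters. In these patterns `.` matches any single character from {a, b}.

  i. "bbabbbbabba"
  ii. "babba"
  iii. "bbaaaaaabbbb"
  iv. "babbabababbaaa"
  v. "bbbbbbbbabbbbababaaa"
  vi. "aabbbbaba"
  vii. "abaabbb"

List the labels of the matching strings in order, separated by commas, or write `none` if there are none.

i → no match
ii → no match
iii → match
iv → no match
v → no match
vi → no match
vii → no match

iii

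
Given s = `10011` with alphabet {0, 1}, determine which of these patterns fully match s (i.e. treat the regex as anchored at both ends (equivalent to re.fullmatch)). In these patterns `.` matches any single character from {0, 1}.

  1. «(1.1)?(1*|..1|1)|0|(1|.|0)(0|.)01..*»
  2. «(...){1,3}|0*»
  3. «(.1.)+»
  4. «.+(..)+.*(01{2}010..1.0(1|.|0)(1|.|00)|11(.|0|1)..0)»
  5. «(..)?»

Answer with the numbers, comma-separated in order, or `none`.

1

1 → match
2 → no match
3 → no match
4 → no match
5 → no match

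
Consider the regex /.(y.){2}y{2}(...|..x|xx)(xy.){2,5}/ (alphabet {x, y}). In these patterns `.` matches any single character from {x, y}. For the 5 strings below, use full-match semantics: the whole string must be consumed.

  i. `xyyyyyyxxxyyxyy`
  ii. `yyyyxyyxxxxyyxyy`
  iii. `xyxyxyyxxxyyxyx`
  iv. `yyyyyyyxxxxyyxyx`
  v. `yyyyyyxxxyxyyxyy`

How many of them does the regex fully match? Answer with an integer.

4

i → match
ii → match
iii → match
iv → match
v → no match
Total matched: 4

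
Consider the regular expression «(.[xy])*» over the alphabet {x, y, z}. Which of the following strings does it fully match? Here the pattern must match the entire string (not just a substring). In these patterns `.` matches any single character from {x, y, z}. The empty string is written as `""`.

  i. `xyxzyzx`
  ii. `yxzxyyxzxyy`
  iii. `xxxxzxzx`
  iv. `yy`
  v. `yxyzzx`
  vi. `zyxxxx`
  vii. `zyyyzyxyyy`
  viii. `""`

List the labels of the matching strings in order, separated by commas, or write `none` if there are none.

i. `xyxzyzx` → no match
ii. `yxzxyyxzxyy` → no match
iii. `xxxxzxzx` → match
iv. `yy` → match
v. `yxyzzx` → no match
vi. `zyxxxx` → match
vii. `zyyyzyxyyy` → match
viii. `""` → match

iii, iv, vi, vii, viii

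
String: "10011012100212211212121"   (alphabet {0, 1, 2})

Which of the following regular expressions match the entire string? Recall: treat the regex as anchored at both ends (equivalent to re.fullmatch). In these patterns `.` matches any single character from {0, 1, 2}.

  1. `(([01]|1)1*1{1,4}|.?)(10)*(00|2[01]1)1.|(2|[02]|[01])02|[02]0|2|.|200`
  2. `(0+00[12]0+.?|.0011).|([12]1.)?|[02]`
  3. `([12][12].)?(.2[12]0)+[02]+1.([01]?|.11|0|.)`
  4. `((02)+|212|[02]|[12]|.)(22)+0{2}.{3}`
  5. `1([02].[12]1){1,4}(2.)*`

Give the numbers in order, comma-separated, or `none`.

5

1 → no match
2 → no match
3 → no match
4 → no match
5 → match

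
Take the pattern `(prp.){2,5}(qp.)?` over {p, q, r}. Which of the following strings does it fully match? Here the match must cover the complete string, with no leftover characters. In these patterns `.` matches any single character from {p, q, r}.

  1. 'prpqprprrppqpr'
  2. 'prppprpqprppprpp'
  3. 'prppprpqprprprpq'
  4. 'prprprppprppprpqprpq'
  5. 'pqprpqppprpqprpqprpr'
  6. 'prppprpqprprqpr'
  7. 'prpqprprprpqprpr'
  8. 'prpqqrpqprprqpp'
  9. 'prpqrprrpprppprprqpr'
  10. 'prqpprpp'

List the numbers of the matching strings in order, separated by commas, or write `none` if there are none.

1 → no match
2 → match
3 → match
4 → match
5 → no match — must start with 'prp'
6 → match
7 → match
8 → no match
9 → no match
10 → no match — must start with 'prp'

2, 3, 4, 6, 7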